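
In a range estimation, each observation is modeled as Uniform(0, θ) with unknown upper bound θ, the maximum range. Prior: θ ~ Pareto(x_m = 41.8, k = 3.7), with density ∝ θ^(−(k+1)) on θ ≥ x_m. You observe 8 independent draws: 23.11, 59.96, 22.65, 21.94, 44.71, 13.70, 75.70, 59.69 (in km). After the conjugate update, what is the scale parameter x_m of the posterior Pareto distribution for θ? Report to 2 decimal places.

A Pareto(scale x_m, shape k) prior on the upper bound θ of Uniform(0, θ) is conjugate: posterior is Pareto(max(x_m, max xᵢ), k + n).
Sample maximum = 75.70; prior scale x_m = 41.8 → posterior scale = max = 75.70.
Posterior shape = 3.7 + 8 = 11.7.
Posterior scale x_m = 75.70.

75.70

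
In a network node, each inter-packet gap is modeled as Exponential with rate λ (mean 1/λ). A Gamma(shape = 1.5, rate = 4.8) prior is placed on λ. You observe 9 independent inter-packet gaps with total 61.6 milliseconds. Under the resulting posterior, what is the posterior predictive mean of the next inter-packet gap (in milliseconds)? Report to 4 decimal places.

With a Gamma(shape α, rate β) prior on the exponential rate λ, the posterior after n observations with total T = Σxᵢ is Gamma(α+n, β+T).
Posterior: Gamma(1.5+9, 4.8+61.6) = Gamma(10.5, 66.4).
The predictive distribution for the next observation is Lomax; its mean is β/(α−1) = 66.4/9.5 = 6.9895.

6.9895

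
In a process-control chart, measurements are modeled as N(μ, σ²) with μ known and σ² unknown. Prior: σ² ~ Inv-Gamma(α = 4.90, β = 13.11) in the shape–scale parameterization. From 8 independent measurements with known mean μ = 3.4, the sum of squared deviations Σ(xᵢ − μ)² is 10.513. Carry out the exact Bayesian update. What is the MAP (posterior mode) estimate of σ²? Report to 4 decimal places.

With known mean μ and an Inverse-Gamma(α, β) prior on σ², the Normal likelihood is conjugate: posterior is Inv-Gamma(α + n/2, β + Σ(xᵢ−μ)²/2).
Posterior: Inv-Gamma(4.90 + 8/2, 13.11 + 10.513/2) = Inv-Gamma(8.90, 18.3665).
Mode = β/(α+1) = 18.3665/9.90 = 1.8552.

1.8552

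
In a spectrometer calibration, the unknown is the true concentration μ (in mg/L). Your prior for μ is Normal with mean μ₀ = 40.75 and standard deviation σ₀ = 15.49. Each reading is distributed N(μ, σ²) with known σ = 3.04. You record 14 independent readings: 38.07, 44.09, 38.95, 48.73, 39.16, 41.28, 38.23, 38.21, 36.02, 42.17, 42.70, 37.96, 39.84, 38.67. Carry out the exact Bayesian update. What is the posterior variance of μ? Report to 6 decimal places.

0.658303

For Normal data with known variance σ², a Normal(μ₀, σ₀²) prior on μ is conjugate. Posterior precision = 1/σ₀² + n/σ²; posterior mean is the precision-weighted average of μ₀ and x̄.
σ₀² = 15.49² = 239.9401, σ² = 3.04² = 9.2416; σ² + n·σ₀² = 9.2416 + 14·239.9401 = 3368.403.
Posterior precision = 1/σ₀² + n/σ² = 1/239.9401 + 14/9.2416 = (σ² + n·σ₀²)/(σ₀²σ²) = 3368.403/(239.9401·9.2416); posterior variance σₙ² = σ₀²σ²/(σ² + n·σ₀²) = 239.9401·9.2416/3368.403 = 0.658303.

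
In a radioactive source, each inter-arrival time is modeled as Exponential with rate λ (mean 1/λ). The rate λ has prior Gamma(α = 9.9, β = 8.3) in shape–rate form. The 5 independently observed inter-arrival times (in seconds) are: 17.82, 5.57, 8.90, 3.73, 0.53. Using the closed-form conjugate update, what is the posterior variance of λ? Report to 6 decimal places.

With a Gamma(shape α, rate β) prior on the exponential rate λ, the posterior after n observations with total T = Σxᵢ is Gamma(α+n, β+T).
Sum of observations T = 36.55 seconds; n = 5.
Posterior: Gamma(9.9+5, 8.3+36.55) = Gamma(14.9, 44.85).
Var = α/β² = 0.007407.

0.007407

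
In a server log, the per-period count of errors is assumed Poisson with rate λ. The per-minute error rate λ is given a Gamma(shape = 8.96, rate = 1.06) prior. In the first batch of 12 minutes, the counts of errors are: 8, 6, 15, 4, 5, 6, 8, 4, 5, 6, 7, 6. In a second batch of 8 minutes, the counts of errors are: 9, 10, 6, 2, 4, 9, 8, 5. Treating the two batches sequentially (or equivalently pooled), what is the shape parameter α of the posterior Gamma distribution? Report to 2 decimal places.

With a Gamma(shape α, rate β) prior, the Poisson likelihood is conjugate: the posterior is Gamma(α + ΣXᵢ, β + n).
Batch 1: sum of counts S = 80 over n = 12 minutes.
After batch 1: Gamma(α+S, β+n) = Gamma(8.96+80, 1.06+12) = Gamma(88.96, 13.06).
Batch 2: sum of counts S = 53 over n = 8 minutes.
After batch 2: Gamma(α+S, β+n) = Gamma(88.96+53, 13.06+8) = Gamma(141.96, 21.06).
Posterior α = 141.96.

141.96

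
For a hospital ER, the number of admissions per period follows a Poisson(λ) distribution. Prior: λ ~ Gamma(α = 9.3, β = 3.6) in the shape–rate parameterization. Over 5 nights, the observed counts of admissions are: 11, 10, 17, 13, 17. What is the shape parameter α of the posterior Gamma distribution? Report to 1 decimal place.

With a Gamma(shape α, rate β) prior, the Poisson likelihood is conjugate: the posterior is Gamma(α + ΣXᵢ, β + n).
Sum of counts S = 68 over n = 5 nights.
Posterior: Gamma(α+S, β+n) = Gamma(9.3+68, 3.6+5) = Gamma(77.3, 8.6).
Posterior α = 77.3.

77.3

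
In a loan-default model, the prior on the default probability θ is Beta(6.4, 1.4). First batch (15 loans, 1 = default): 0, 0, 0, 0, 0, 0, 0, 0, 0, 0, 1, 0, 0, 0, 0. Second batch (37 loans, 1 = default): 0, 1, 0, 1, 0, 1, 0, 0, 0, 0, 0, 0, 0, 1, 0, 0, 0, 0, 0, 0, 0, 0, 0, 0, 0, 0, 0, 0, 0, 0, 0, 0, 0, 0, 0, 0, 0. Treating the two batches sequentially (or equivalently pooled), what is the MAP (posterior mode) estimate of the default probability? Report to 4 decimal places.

0.1799

The Beta prior is conjugate to a Binomial/Bernoulli likelihood; the update adds successes to α and failures to β.
After batch 1: Beta(6.4+1, 1.4+14) = Beta(7.4, 15.4).
After batch 2: Beta(7.4+4, 15.4+33) = Beta(11.4, 48.4).
Mode of Beta(a,b) for a,b>1 is (a−1)/(a+b−2) = 10.4/57.8 = 0.1799.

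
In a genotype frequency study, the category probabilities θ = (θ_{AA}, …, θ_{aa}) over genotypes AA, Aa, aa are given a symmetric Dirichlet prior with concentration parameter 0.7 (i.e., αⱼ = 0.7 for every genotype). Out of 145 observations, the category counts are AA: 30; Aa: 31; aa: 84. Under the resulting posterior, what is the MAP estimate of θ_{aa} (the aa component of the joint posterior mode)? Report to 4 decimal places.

The Dirichlet prior is conjugate to the Multinomial likelihood: each posterior αⱼ = prior αⱼ + observed count nⱼ.
Posterior concentration: (30.7, 31.7, 84.7), total = 147.1.
Joint mode component: (α_{aa}−1)/(Σα−K) = 83.7/144.1 = 0.5808.

0.5808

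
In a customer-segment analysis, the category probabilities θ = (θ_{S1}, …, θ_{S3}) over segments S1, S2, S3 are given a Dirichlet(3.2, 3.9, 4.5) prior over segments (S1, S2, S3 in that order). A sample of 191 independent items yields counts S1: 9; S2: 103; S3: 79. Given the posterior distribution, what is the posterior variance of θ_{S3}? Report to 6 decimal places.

0.001190

The Dirichlet prior is conjugate to the Multinomial likelihood: each posterior αⱼ = prior αⱼ + observed count nⱼ.
Posterior concentration: (12.2, 106.9, 83.5), total = 202.6.
Var[θ_j] = α_j(Σα−α_j)/((Σα)²(Σα+1)) = 83.5·119.1/(202.6²·203.6) = 0.001190.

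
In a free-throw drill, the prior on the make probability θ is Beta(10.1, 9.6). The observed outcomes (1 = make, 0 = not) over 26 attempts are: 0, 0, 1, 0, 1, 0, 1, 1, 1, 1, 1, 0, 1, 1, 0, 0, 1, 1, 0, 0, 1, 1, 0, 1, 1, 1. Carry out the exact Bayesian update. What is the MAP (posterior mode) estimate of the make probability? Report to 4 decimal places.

0.5744

The Beta prior is conjugate to a Binomial/Bernoulli likelihood; the update adds successes to α and failures to β.
Posterior: Beta(α+k, β+n−k) = Beta(10.1+16, 9.6+10) = Beta(26.1, 19.6).
Mode of Beta(a,b) for a,b>1 is (a−1)/(a+b−2) = 25.1/43.7 = 0.5744.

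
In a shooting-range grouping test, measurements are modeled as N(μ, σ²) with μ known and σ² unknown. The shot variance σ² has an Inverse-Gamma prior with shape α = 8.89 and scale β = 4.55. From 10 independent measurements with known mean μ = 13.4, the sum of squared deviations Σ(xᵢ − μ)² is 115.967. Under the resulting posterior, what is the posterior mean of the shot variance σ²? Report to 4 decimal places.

4.8513

With known mean μ and an Inverse-Gamma(α, β) prior on σ², the Normal likelihood is conjugate: posterior is Inv-Gamma(α + n/2, β + Σ(xᵢ−μ)²/2).
Posterior: Inv-Gamma(8.89 + 10/2, 4.55 + 115.967/2) = Inv-Gamma(13.89, 62.5335).
E[σ²|data] = β/(α−1) = 62.5335/12.89 = 4.8513.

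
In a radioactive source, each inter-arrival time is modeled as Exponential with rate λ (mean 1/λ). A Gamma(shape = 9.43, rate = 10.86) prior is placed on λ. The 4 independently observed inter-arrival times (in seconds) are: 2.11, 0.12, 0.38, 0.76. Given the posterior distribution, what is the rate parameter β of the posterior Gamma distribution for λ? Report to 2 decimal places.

14.23

With a Gamma(shape α, rate β) prior on the exponential rate λ, the posterior after n observations with total T = Σxᵢ is Gamma(α+n, β+T).
Sum of observations T = 3.37 seconds; n = 4.
Posterior: Gamma(9.43+4, 10.86+3.37) = Gamma(13.43, 14.23).
Posterior β = 14.23.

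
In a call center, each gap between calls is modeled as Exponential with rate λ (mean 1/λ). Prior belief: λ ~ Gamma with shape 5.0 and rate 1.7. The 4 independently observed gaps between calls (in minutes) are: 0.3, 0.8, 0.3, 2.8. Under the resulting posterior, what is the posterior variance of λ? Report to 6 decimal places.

0.258546

With a Gamma(shape α, rate β) prior on the exponential rate λ, the posterior after n observations with total T = Σxᵢ is Gamma(α+n, β+T).
Sum of observations T = 4.2 minutes; n = 4.
Posterior: Gamma(5.0+4, 1.7+4.2) = Gamma(9.0, 5.9).
Var = α/β² = 0.258546.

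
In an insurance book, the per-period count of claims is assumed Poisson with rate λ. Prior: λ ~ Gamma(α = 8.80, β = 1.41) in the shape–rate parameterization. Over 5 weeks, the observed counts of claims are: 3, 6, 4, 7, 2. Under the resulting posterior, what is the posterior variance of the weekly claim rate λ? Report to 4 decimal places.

0.7496

With a Gamma(shape α, rate β) prior, the Poisson likelihood is conjugate: the posterior is Gamma(α + ΣXᵢ, β + n).
Sum of counts S = 22 over n = 5 weeks.
Posterior: Gamma(α+S, β+n) = Gamma(8.80+22, 1.41+5) = Gamma(30.80, 6.41).
Var = α/β² = 30.80/6.41² = 0.7496.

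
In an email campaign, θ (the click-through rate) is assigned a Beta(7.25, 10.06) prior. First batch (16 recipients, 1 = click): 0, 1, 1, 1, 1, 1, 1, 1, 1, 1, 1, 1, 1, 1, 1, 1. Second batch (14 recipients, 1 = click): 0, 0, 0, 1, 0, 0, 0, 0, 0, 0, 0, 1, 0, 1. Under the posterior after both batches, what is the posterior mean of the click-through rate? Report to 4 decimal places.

The Beta prior is conjugate to a Binomial/Bernoulli likelihood; the update adds successes to α and failures to β.
After batch 1: Beta(7.25+15, 10.06+1) = Beta(22.25, 11.06).
After batch 2: Beta(22.25+3, 11.06+11) = Beta(25.25, 22.06).
Posterior mean = α/(α+β) = 25.25/47.31 = 0.5337.

0.5337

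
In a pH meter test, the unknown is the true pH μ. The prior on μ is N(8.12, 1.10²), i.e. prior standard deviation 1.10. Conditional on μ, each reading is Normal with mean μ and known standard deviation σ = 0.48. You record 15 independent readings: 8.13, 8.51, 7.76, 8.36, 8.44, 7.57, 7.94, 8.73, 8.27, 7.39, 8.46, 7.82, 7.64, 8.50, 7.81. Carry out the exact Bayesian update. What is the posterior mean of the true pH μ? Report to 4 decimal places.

8.0891

For Normal data with known variance σ², a Normal(μ₀, σ₀²) prior on μ is conjugate. Posterior precision = 1/σ₀² + n/σ²; posterior mean is the precision-weighted average of μ₀ and x̄.
Σxᵢ = 8.13 + 8.51 + 7.76 + 8.36 + 8.44 + 7.57 + 7.94 + 8.73 + 8.27 + 7.39 + 8.46 + 7.82 + 7.64 + 8.50 + 7.81 = 121.33, so n·x̄ = 121.33.
σ₀² = 1.10² = 1.21, σ² = 0.48² = 0.2304; σ² + n·σ₀² = 0.2304 + 15·1.21 = 18.3804.
Posterior mean = (μ₀/σ₀² + n·x̄/σ²)/(1/σ₀² + n/σ²) = (σ²·μ₀ + σ₀²·n·x̄)/(σ² + n·σ₀²) = (0.2304·8.12 + 1.21·121.33)/18.3804 = 148.680148/18.3804 = 8.0891.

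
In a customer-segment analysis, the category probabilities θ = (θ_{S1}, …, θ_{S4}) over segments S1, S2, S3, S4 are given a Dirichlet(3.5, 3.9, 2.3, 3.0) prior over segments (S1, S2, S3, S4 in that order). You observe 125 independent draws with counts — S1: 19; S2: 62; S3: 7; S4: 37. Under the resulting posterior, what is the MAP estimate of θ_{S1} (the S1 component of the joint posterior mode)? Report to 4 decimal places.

0.1608

The Dirichlet prior is conjugate to the Multinomial likelihood: each posterior αⱼ = prior αⱼ + observed count nⱼ.
Posterior concentration: (22.5, 65.9, 9.3, 40.0), total = 137.7.
Joint mode component: (α_{S1}−1)/(Σα−K) = 21.5/133.7 = 0.1608.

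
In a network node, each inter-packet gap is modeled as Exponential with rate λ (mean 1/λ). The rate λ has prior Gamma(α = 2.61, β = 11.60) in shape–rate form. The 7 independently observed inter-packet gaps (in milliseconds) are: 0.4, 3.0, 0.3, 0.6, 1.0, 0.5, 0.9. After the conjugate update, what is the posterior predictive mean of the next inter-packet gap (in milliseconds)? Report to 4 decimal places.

With a Gamma(shape α, rate β) prior on the exponential rate λ, the posterior after n observations with total T = Σxᵢ is Gamma(α+n, β+T).
Sum of observations T = 6.7 milliseconds; n = 7.
Posterior: Gamma(2.61+7, 11.60+6.7) = Gamma(9.61, 18.30).
The predictive distribution for the next observation is Lomax; its mean is β/(α−1) = 18.30/8.61 = 2.1254.

2.1254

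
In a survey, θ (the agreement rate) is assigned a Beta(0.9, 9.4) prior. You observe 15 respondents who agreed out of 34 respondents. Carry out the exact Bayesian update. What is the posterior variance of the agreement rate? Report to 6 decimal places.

0.005079

The Beta prior is conjugate to a Binomial/Bernoulli likelihood; the update adds successes to α and failures to β.
Posterior: Beta(α+k, β+n−k) = Beta(0.9+15, 9.4+19) = Beta(15.9, 28.4).
Var = αβ/((α+β)²(α+β+1)) = 15.9·28.4/(44.3²·45.3) = 0.005079.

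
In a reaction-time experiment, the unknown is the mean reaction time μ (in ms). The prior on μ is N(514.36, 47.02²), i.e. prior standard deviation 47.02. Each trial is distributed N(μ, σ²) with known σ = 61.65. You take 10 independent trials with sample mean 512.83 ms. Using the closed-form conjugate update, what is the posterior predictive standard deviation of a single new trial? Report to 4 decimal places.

For Normal data with known variance σ², a Normal(μ₀, σ₀²) prior on μ is conjugate. Posterior precision = 1/σ₀² + n/σ²; posterior mean is the precision-weighted average of μ₀ and x̄.
σ₀² = 47.02² = 2210.8804, σ² = 61.65² = 3800.7225; σ² + n·σ₀² = 3800.7225 + 10·2210.8804 = 25909.5265.
Posterior precision = 1/σ₀² + n/σ² = 1/2210.8804 + 10/3800.7225 = (σ² + n·σ₀²)/(σ₀²σ²) = 25909.5265/(2210.8804·3800.7225); posterior variance σₙ² = σ₀²σ²/(σ² + n·σ₀²) = 2210.8804·3800.7225/25909.5265 = 324.318659.
Predictive variance for one new observation = σₙ² + σ² = 2210.8804·3800.7225/25909.5265 + 3800.7225 = σ²·(σ₀² + 25909.5265)/25909.5265 = 3800.7225·28120.4069/25909.5265 = 4125.041159; SD = √(3800.7225·28120.4069/25909.5265) = 64.2265.

64.2265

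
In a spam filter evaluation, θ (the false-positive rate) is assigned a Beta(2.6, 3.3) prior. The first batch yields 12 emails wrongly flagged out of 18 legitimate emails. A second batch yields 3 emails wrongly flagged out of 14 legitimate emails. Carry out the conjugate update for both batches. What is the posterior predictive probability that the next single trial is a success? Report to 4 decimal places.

The Beta prior is conjugate to a Binomial/Bernoulli likelihood; the update adds successes to α and failures to β.
After batch 1: Beta(2.6+12, 3.3+6) = Beta(14.6, 9.3).
After batch 2: Beta(14.6+3, 9.3+11) = Beta(17.6, 20.3).
For a single future Bernoulli trial, P(success | data) = α/(α+β) = 0.4644.

0.4644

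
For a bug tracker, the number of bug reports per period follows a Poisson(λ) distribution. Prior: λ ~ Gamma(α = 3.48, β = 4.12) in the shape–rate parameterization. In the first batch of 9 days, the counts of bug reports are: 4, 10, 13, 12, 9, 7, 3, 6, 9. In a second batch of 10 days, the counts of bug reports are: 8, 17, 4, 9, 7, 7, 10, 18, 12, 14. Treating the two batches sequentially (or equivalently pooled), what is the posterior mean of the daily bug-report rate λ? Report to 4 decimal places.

7.8927

With a Gamma(shape α, rate β) prior, the Poisson likelihood is conjugate: the posterior is Gamma(α + ΣXᵢ, β + n).
Batch 1: sum of counts S = 73 over n = 9 days.
After batch 1: Gamma(α+S, β+n) = Gamma(3.48+73, 4.12+9) = Gamma(76.48, 13.12).
Batch 2: sum of counts S = 106 over n = 10 days.
After batch 2: Gamma(α+S, β+n) = Gamma(76.48+106, 13.12+10) = Gamma(182.48, 23.12).
Posterior mean = α/β = 182.48/23.12 = 7.8927.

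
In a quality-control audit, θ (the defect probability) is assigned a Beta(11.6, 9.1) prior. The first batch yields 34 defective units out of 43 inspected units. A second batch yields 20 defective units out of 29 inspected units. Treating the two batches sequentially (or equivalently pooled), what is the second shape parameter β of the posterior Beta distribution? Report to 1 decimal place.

The Beta prior is conjugate to a Binomial/Bernoulli likelihood; the update adds successes to α and failures to β.
After batch 1: Beta(11.6+34, 9.1+9) = Beta(45.6, 18.1).
After batch 2: Beta(45.6+20, 18.1+9) = Beta(65.6, 27.1).
Posterior β = 27.1.

27.1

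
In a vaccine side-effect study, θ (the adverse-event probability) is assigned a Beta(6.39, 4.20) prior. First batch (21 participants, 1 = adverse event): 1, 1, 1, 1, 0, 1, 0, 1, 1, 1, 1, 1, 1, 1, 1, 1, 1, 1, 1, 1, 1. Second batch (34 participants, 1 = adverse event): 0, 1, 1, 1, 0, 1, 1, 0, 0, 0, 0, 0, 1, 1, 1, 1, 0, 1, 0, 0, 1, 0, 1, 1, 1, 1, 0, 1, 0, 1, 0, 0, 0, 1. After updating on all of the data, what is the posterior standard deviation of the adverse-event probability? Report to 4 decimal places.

The Beta prior is conjugate to a Binomial/Bernoulli likelihood; the update adds successes to α and failures to β.
After batch 1: Beta(6.39+19, 4.20+2) = Beta(25.39, 6.20).
After batch 2: Beta(25.39+18, 6.20+16) = Beta(43.39, 22.20).
Var = αβ/((α+β)²(α+β+1)) = 43.39·22.20/(65.59²·66.59) = 0.00336247; SD = √0.00336247 = 0.0580.

0.0580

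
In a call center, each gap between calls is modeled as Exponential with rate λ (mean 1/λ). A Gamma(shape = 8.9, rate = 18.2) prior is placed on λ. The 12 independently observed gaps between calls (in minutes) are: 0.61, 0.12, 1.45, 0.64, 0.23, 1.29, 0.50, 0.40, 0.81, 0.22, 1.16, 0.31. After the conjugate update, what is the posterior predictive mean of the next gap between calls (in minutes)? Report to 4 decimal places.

1.3035

With a Gamma(shape α, rate β) prior on the exponential rate λ, the posterior after n observations with total T = Σxᵢ is Gamma(α+n, β+T).
Sum of observations T = 7.74 minutes; n = 12.
Posterior: Gamma(8.9+12, 18.2+7.74) = Gamma(20.9, 25.94).
The predictive distribution for the next observation is Lomax; its mean is β/(α−1) = 25.94/19.9 = 1.3035.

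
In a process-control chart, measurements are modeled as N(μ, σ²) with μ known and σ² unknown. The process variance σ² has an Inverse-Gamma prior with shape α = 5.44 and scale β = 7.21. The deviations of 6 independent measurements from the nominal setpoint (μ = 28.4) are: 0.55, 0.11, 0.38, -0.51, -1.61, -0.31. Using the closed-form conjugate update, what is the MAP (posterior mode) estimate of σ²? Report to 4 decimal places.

With known mean μ and an Inverse-Gamma(α, β) prior on σ², the Normal likelihood is conjugate: posterior is Inv-Gamma(α + n/2, β + Σ(xᵢ−μ)²/2).
Σ(xᵢ−μ)² = (0.55)² + (0.11)² + (0.38)² + (-0.51)² + (-1.61)² + (-0.31)² = 3.4073.
Posterior: Inv-Gamma(5.44 + 6/2, 7.21 + 3.4073/2) = Inv-Gamma(8.44, 8.91365).
Mode = β/(α+1) = 8.91365/9.44 = 0.9442.

0.9442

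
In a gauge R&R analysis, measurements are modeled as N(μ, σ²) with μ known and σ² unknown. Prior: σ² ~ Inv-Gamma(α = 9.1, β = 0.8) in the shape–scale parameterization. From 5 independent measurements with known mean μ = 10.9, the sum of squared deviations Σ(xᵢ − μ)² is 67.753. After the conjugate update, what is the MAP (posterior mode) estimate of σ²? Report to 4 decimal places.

2.7521

With known mean μ and an Inverse-Gamma(α, β) prior on σ², the Normal likelihood is conjugate: posterior is Inv-Gamma(α + n/2, β + Σ(xᵢ−μ)²/2).
Posterior: Inv-Gamma(9.1 + 5/2, 0.8 + 67.753/2) = Inv-Gamma(11.60, 34.6765).
Mode = β/(α+1) = 34.6765/12.60 = 2.7521.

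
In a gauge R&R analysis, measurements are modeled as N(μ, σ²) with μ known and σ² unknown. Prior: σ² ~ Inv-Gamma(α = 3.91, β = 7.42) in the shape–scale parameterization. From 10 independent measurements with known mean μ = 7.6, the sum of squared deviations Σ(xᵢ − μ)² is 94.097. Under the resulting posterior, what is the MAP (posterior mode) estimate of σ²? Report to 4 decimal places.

With known mean μ and an Inverse-Gamma(α, β) prior on σ², the Normal likelihood is conjugate: posterior is Inv-Gamma(α + n/2, β + Σ(xᵢ−μ)²/2).
Posterior: Inv-Gamma(3.91 + 10/2, 7.42 + 94.097/2) = Inv-Gamma(8.91, 54.4685).
Mode = β/(α+1) = 54.4685/9.91 = 5.4963.

5.4963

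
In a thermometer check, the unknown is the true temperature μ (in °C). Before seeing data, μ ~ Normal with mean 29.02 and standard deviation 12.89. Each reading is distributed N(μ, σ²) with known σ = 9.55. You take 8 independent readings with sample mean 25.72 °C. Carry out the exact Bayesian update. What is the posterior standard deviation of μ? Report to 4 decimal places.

For Normal data with known variance σ², a Normal(μ₀, σ₀²) prior on μ is conjugate. Posterior precision = 1/σ₀² + n/σ²; posterior mean is the precision-weighted average of μ₀ and x̄.
σ₀² = 12.89² = 166.1521, σ² = 9.55² = 91.2025; σ² + n·σ₀² = 91.2025 + 8·166.1521 = 1420.4193.
Posterior precision = 1/σ₀² + n/σ² = 1/166.1521 + 8/91.2025 = (σ² + n·σ₀²)/(σ₀²σ²) = 1420.4193/(166.1521·91.2025); posterior variance σₙ² = σ₀²σ²/(σ² + n·σ₀²) = 166.1521·91.2025/1420.4193 = 10.668319.
Posterior SD = √σₙ² = √(166.1521·91.2025/1420.4193) = 3.2662.

3.2662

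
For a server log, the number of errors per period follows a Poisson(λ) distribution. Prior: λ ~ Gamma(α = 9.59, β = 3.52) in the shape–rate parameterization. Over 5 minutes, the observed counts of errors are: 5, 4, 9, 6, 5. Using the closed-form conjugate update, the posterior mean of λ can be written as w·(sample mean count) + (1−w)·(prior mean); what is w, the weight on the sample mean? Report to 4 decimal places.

With a Gamma(shape α, rate β) prior, the Poisson likelihood is conjugate: the posterior is Gamma(α + ΣXᵢ, β + n).
Posterior mean = (α₀+S)/(β₀+n) = [n/(β₀+n)]·(S/n) + [β₀/(β₀+n)]·(α₀/β₀), so only n and β₀ enter the weight.
Weight on data w = n/(β₀+n) = 5/(3.52+5) = 5/8.52 = 0.5869.

0.5869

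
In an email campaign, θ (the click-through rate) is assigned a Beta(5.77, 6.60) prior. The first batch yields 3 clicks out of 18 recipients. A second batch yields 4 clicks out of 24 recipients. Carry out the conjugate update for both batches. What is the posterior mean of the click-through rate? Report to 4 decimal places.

The Beta prior is conjugate to a Binomial/Bernoulli likelihood; the update adds successes to α and failures to β.
After batch 1: Beta(5.77+3, 6.60+15) = Beta(8.77, 21.60).
After batch 2: Beta(8.77+4, 21.60+20) = Beta(12.77, 41.60).
Posterior mean = α/(α+β) = 12.77/54.37 = 0.2349.

0.2349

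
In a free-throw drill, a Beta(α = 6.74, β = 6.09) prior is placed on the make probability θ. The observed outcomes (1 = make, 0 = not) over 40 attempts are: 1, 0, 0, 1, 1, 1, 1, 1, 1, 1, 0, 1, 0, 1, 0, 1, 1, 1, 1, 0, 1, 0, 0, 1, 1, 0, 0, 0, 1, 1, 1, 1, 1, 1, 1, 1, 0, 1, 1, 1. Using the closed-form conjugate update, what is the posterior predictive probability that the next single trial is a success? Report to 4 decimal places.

The Beta prior is conjugate to a Binomial/Bernoulli likelihood; the update adds successes to α and failures to β.
Posterior: Beta(α+k, β+n−k) = Beta(6.74+28, 6.09+12) = Beta(34.74, 18.09).
For a single future Bernoulli trial, P(success | data) = α/(α+β) = 0.6576.

0.6576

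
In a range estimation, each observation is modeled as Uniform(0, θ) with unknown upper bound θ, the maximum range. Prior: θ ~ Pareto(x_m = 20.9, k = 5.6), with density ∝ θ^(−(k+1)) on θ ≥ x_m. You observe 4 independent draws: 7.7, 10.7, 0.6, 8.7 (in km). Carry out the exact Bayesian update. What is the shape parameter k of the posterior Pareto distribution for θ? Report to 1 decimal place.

9.6

A Pareto(scale x_m, shape k) prior on the upper bound θ of Uniform(0, θ) is conjugate: posterior is Pareto(max(x_m, max xᵢ), k + n).
Sample maximum = 10.7; prior scale x_m = 20.9 → posterior scale = max = 20.9.
Posterior shape = 5.6 + 4 = 9.6.
Posterior shape k = 9.6.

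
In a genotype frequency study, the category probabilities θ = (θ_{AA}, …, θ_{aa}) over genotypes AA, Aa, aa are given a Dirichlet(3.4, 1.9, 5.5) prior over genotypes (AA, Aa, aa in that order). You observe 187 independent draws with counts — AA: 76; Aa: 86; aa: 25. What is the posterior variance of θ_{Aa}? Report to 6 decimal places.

0.001242

The Dirichlet prior is conjugate to the Multinomial likelihood: each posterior αⱼ = prior αⱼ + observed count nⱼ.
Posterior concentration: (79.4, 87.9, 30.5), total = 197.8.
Var[θ_j] = α_j(Σα−α_j)/((Σα)²(Σα+1)) = 87.9·109.9/(197.8²·198.8) = 0.001242.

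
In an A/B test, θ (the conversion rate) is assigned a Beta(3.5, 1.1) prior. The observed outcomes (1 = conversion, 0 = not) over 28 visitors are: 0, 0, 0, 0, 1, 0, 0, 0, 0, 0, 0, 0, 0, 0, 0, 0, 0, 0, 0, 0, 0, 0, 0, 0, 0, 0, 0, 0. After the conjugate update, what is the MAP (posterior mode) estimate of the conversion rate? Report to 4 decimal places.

0.1144

The Beta prior is conjugate to a Binomial/Bernoulli likelihood; the update adds successes to α and failures to β.
Posterior: Beta(α+k, β+n−k) = Beta(3.5+1, 1.1+27) = Beta(4.5, 28.1).
Mode of Beta(a,b) for a,b>1 is (a−1)/(a+b−2) = 3.5/30.6 = 0.1144.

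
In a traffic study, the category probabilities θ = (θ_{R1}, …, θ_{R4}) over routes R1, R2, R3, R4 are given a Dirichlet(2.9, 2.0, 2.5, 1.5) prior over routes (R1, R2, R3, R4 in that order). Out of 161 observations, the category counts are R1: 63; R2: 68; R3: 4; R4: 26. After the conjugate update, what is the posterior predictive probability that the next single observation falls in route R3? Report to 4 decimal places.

0.0383

The Dirichlet prior is conjugate to the Multinomial likelihood: each posterior αⱼ = prior αⱼ + observed count nⱼ.
Posterior concentration: (65.9, 70.0, 6.5, 27.5), total = 169.9.
P(next = R3 | data) = α_{R3}/Σα = 0.0383.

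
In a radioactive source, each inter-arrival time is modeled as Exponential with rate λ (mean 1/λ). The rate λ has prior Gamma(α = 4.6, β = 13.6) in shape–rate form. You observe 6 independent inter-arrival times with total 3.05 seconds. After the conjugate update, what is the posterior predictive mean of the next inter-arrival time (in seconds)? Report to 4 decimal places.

1.7344

With a Gamma(shape α, rate β) prior on the exponential rate λ, the posterior after n observations with total T = Σxᵢ is Gamma(α+n, β+T).
Posterior: Gamma(4.6+6, 13.6+3.05) = Gamma(10.6, 16.65).
The predictive distribution for the next observation is Lomax; its mean is β/(α−1) = 16.65/9.6 = 1.7344.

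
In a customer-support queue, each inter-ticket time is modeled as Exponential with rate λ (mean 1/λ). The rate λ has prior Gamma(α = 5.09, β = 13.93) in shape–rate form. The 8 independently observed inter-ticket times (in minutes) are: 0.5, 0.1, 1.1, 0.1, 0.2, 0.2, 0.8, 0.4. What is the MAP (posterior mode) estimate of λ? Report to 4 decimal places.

0.6976

With a Gamma(shape α, rate β) prior on the exponential rate λ, the posterior after n observations with total T = Σxᵢ is Gamma(α+n, β+T).
Sum of observations T = 3.4 minutes; n = 8.
Posterior: Gamma(5.09+8, 13.93+3.4) = Gamma(13.09, 17.33).
Mode = (α−1)/β = 0.6976.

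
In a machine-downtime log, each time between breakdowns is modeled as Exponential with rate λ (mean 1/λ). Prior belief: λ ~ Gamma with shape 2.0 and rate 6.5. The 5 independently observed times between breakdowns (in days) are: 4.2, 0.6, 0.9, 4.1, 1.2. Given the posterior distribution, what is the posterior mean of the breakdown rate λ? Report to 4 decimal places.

0.4000

With a Gamma(shape α, rate β) prior on the exponential rate λ, the posterior after n observations with total T = Σxᵢ is Gamma(α+n, β+T).
Sum of observations T = 11.0 days; n = 5.
Posterior: Gamma(2.0+5, 6.5+11.0) = Gamma(7.0, 17.5).
Posterior mean of λ = α/β = 7.0/17.5 = 0.4000.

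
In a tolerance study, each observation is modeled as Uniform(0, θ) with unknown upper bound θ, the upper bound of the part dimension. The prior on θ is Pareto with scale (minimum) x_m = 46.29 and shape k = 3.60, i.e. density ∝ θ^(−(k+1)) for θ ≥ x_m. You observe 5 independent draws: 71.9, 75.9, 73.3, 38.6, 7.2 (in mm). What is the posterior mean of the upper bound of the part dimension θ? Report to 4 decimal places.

A Pareto(scale x_m, shape k) prior on the upper bound θ of Uniform(0, θ) is conjugate: posterior is Pareto(max(x_m, max xᵢ), k + n).
Sample maximum = 75.9; prior scale x_m = 46.29 → posterior scale = max = 75.90.
Posterior shape = 3.60 + 5 = 8.60.
E[θ|data] = k·x_m/(k−1) = 8.60·75.90/7.60 = 85.8868.

85.8868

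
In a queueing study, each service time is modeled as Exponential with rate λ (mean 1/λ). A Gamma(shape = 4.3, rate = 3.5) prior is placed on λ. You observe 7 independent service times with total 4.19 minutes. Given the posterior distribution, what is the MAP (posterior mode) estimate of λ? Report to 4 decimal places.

1.3394

With a Gamma(shape α, rate β) prior on the exponential rate λ, the posterior after n observations with total T = Σxᵢ is Gamma(α+n, β+T).
Posterior: Gamma(4.3+7, 3.5+4.19) = Gamma(11.3, 7.69).
Mode = (α−1)/β = 1.3394.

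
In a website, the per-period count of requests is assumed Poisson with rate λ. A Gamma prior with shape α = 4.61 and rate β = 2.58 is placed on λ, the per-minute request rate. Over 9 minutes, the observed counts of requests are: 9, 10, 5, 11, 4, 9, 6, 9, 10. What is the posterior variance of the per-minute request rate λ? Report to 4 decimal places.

With a Gamma(shape α, rate β) prior, the Poisson likelihood is conjugate: the posterior is Gamma(α + ΣXᵢ, β + n).
Sum of counts S = 73 over n = 9 minutes.
Posterior: Gamma(α+S, β+n) = Gamma(4.61+73, 2.58+9) = Gamma(77.61, 11.58).
Var = α/β² = 77.61/11.58² = 0.5788.

0.5788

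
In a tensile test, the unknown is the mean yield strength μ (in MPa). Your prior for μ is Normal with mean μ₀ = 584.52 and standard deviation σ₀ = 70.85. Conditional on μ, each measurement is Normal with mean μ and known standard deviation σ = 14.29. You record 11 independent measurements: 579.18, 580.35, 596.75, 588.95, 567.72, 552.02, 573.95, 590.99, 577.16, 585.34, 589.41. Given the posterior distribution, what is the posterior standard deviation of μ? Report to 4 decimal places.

For Normal data with known variance σ², a Normal(μ₀, σ₀²) prior on μ is conjugate. Posterior precision = 1/σ₀² + n/σ²; posterior mean is the precision-weighted average of μ₀ and x̄.
σ₀² = 70.85² = 5019.7225, σ² = 14.29² = 204.2041; σ² + n·σ₀² = 204.2041 + 11·5019.7225 = 55421.1516.
Posterior precision = 1/σ₀² + n/σ² = 1/5019.7225 + 11/204.2041 = (σ² + n·σ₀²)/(σ₀²σ²) = 55421.1516/(5019.7225·204.2041); posterior variance σₙ² = σ₀²σ²/(σ² + n·σ₀²) = 5019.7225·204.2041/55421.1516 = 18.495608.
Posterior SD = √σₙ² = √(5019.7225·204.2041/55421.1516) = 4.3007.

4.3007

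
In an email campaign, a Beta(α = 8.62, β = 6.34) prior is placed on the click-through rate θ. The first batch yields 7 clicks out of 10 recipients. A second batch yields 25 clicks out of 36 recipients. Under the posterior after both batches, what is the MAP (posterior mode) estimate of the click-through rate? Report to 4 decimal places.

0.6720

The Beta prior is conjugate to a Binomial/Bernoulli likelihood; the update adds successes to α and failures to β.
After batch 1: Beta(8.62+7, 6.34+3) = Beta(15.62, 9.34).
After batch 2: Beta(15.62+25, 9.34+11) = Beta(40.62, 20.34).
Mode of Beta(a,b) for a,b>1 is (a−1)/(a+b−2) = 39.62/58.96 = 0.6720.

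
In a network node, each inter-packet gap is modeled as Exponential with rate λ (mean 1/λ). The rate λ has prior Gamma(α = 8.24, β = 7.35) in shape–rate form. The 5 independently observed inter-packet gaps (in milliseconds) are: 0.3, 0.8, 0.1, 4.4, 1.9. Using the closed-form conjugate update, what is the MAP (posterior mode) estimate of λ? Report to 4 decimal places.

With a Gamma(shape α, rate β) prior on the exponential rate λ, the posterior after n observations with total T = Σxᵢ is Gamma(α+n, β+T).
Sum of observations T = 7.5 milliseconds; n = 5.
Posterior: Gamma(8.24+5, 7.35+7.5) = Gamma(13.24, 14.85).
Mode = (α−1)/β = 0.8242.

0.8242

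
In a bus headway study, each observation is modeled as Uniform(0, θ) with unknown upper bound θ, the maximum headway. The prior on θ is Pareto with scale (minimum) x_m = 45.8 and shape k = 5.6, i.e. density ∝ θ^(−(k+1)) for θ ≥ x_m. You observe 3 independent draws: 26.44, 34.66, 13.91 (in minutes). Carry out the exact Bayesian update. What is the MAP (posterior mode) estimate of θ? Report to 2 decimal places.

45.80

A Pareto(scale x_m, shape k) prior on the upper bound θ of Uniform(0, θ) is conjugate: posterior is Pareto(max(x_m, max xᵢ), k + n).
Sample maximum = 34.66; prior scale x_m = 45.8 → posterior scale = max = 45.80.
Posterior shape = 5.6 + 3 = 8.6.
The Pareto density is decreasing on [x_m, ∞), so the mode is x_m = 45.80.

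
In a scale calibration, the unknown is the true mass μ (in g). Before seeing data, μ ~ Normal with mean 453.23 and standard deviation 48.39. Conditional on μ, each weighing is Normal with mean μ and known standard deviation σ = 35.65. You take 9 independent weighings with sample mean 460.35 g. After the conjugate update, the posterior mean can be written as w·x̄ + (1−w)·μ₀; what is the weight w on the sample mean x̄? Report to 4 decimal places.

For Normal data with known variance σ², a Normal(μ₀, σ₀²) prior on μ is conjugate. Posterior precision = 1/σ₀² + n/σ²; posterior mean is the precision-weighted average of μ₀ and x̄.
σ₀² = 48.39² = 2341.5921, σ² = 35.65² = 1270.9225. Prior precision 1/σ₀² = 1/2341.5921; data precision n/σ² = 9/1270.9225.
w = (n/σ²)/(1/σ₀² + n/σ²) = n·σ₀²/(σ² + n·σ₀²) = 9·2341.5921/(1270.9225 + 9·2341.5921) = 21074.3289/22345.2514 = 0.9431.

0.9431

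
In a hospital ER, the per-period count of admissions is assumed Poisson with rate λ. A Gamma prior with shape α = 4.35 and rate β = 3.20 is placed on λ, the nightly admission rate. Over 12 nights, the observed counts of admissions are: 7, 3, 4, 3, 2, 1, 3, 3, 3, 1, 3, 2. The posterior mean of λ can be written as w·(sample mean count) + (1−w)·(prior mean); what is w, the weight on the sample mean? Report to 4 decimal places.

0.7895

With a Gamma(shape α, rate β) prior, the Poisson likelihood is conjugate: the posterior is Gamma(α + ΣXᵢ, β + n).
Posterior mean = (α₀+S)/(β₀+n) = [n/(β₀+n)]·(S/n) + [β₀/(β₀+n)]·(α₀/β₀), so only n and β₀ enter the weight.
Weight on data w = n/(β₀+n) = 12/(3.20+12) = 12/15.20 = 0.7895.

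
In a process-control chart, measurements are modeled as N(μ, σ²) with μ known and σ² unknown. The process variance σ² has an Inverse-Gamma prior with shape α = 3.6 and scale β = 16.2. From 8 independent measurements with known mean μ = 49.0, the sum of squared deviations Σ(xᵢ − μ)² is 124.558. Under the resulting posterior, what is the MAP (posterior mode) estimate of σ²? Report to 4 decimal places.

9.1255

With known mean μ and an Inverse-Gamma(α, β) prior on σ², the Normal likelihood is conjugate: posterior is Inv-Gamma(α + n/2, β + Σ(xᵢ−μ)²/2).
Posterior: Inv-Gamma(3.6 + 8/2, 16.2 + 124.558/2) = Inv-Gamma(7.60, 78.4790).
Mode = β/(α+1) = 78.4790/8.60 = 9.1255.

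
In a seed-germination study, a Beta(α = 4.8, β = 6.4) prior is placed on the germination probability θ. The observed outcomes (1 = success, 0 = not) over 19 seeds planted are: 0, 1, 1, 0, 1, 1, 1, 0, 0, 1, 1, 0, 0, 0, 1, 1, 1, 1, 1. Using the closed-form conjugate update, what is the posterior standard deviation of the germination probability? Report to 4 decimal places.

0.0889

The Beta prior is conjugate to a Binomial/Bernoulli likelihood; the update adds successes to α and failures to β.
Posterior: Beta(α+k, β+n−k) = Beta(4.8+12, 6.4+7) = Beta(16.8, 13.4).
Var = αβ/((α+β)²(α+β+1)) = 16.8·13.4/(30.2²·31.2) = 0.00791126; SD = √0.00791126 = 0.0889.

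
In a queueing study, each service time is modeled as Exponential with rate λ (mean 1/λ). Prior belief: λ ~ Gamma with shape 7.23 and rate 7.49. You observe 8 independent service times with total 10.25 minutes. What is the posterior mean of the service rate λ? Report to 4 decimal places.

0.8585

With a Gamma(shape α, rate β) prior on the exponential rate λ, the posterior after n observations with total T = Σxᵢ is Gamma(α+n, β+T).
Posterior: Gamma(7.23+8, 7.49+10.25) = Gamma(15.23, 17.74).
Posterior mean of λ = α/β = 15.23/17.74 = 0.8585.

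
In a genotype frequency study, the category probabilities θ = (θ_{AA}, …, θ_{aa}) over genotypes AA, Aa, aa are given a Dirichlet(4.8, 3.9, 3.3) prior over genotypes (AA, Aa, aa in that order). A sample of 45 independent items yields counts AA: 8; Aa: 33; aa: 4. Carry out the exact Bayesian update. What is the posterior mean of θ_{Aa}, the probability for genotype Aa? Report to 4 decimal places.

0.6474

The Dirichlet prior is conjugate to the Multinomial likelihood: each posterior αⱼ = prior αⱼ + observed count nⱼ.
Posterior concentration: (12.8, 36.9, 7.3), total = 57.0.
E[θ_{Aa}|data] = α_{Aa}/Σα = 36.9/57.0 = 0.6474.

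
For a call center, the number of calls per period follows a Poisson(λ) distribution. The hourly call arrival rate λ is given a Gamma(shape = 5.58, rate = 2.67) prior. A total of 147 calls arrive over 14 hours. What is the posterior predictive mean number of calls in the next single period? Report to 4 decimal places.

9.1530

With a Gamma(shape α, rate β) prior, the Poisson likelihood is conjugate: the posterior is Gamma(α + ΣXᵢ, β + n).
Posterior: Gamma(α+S, β+n) = Gamma(5.58+147, 2.67+14) = Gamma(152.58, 16.67).
The predictive distribution for one future period is NegBinom with mean α/β = 9.1530.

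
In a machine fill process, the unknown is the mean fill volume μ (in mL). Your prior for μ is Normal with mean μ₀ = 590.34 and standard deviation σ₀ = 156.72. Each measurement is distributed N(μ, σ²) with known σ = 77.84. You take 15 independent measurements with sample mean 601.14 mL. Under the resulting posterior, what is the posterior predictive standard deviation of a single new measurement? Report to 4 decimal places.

For Normal data with known variance σ², a Normal(μ₀, σ₀²) prior on μ is conjugate. Posterior precision = 1/σ₀² + n/σ²; posterior mean is the precision-weighted average of μ₀ and x̄.
σ₀² = 156.72² = 24561.1584, σ² = 77.84² = 6059.0656; σ² + n·σ₀² = 6059.0656 + 15·24561.1584 = 374476.4416.
Posterior precision = 1/σ₀² + n/σ² = 1/24561.1584 + 15/6059.0656 = (σ² + n·σ₀²)/(σ₀²σ²) = 374476.4416/(24561.1584·6059.0656); posterior variance σₙ² = σ₀²σ²/(σ² + n·σ₀²) = 24561.1584·6059.0656/374476.4416 = 397.401955.
Predictive variance for one new observation = σₙ² + σ² = 24561.1584·6059.0656/374476.4416 + 6059.0656 = σ²·(σ₀² + 374476.4416)/374476.4416 = 6059.0656·399037.6/374476.4416 = 6456.467555; SD = √(6059.0656·399037.6/374476.4416) = 80.3521.

80.3521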